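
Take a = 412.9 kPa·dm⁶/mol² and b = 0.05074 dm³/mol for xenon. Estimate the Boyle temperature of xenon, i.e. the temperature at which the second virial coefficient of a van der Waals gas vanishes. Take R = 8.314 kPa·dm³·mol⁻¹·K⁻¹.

For a van der Waals gas the second virial coefficient B₂ = b − a/(RT) vanishes at T_B = a/(Rb).
T_B = 412.9/(8.314×0.05074) = 412.9/0.42185 = 978.8 K

T_B ≈ 978.8 K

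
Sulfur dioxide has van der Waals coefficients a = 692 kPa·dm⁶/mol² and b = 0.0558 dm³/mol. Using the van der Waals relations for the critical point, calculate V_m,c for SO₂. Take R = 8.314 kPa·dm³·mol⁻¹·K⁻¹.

For a van der Waals gas, V_m,c = 3b.
V_m,c = 3×0.0558 = 0.1674 dm³/mol

V_m,c ≈ 0.1674 dm³/mol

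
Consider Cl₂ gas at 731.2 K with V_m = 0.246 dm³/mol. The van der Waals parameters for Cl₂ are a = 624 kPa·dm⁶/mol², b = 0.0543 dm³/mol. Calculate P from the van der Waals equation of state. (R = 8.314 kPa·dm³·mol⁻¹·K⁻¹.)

P ≈ 21401 kPa

P = RT/(V_m − b) − a/V_m²
RT/(V_m − b) = (8.314)(731.2)/(0.246 − 0.0543) = 6079.2/0.19170 = 31712 kPa
a/V_m² = 624/(0.246)² = 10311 kPa
P = 31712 − 10311 = 21401 kPa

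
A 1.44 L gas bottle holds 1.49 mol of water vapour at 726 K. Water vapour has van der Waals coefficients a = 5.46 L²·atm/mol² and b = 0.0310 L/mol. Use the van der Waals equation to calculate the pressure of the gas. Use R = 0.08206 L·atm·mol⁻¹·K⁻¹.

P = nRT/(V − nb) − a n²/V²
nRT/(V − nb) = (1.49)(0.08206)(726)/(1.44 − 1.49×0.0310) = 88.768/1.3938 = 63.688 atm
a n²/V² = (5.46)(1.49)²/(1.44)² = 5.8457 atm
P = 63.688 − 5.8457 = 57.84 atm

P ≈ 57.84 atm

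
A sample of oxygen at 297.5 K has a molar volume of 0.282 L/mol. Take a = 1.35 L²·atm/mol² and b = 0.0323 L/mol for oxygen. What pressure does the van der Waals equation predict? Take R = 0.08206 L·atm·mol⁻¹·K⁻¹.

P ≈ 80.79 atm

P = RT/(V_m − b) − a/V_m²
RT/(V_m − b) = (0.08206)(297.5)/(0.282 − 0.0323) = 24.413/0.24970 = 97.769 atm
a/V_m² = 1.35/(0.282)² = 16.976 atm
P = 97.769 − 16.976 = 80.79 atm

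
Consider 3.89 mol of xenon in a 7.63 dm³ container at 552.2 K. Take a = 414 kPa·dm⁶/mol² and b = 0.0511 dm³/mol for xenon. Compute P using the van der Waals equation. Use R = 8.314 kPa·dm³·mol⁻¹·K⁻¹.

P = nRT/(V − nb) − a n²/V²
nRT/(V − nb) = (3.89)(8.314)(552.2)/(7.63 − 3.89×0.0511) = 17859/7.4312 = 2403.2 kPa
a n²/V² = (414)(3.89)²/(7.63)² = 107.61 kPa
P = 2403.2 − 107.61 = 2296 kPa

P ≈ 2296 kPa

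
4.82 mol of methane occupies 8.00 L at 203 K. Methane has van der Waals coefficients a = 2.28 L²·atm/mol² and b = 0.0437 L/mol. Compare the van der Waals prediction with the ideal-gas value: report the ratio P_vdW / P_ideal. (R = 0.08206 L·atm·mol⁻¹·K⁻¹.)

Ideal: P_ideal = nRT/V = (4.82)(0.08206)(203)/8.00 = 10.0366 atm
vdW: P = nRT/(V − nb) − a n²/V² = 80.2924/7.78937 − 52.9699/64.0000 = 10.3079 − 0.827655 = 9.4802 atm
Ratio = 9.4802/10.0366 = 0.9446

P_vdW / P_ideal ≈ 0.9446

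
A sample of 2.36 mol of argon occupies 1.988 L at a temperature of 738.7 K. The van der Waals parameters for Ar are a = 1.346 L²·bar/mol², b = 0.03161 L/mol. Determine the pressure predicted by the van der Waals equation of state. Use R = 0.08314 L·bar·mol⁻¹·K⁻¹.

P = nRT/(V − nb) − a n²/V²
nRT/(V − nb) = (2.36)(0.08314)(738.7)/(1.988 − 2.36×0.03161) = 144.94/1.9134 = 75.750 bar
a n²/V² = (1.346)(2.36)²/(1.988)² = 1.8969 bar
P = 75.750 − 1.8969 = 73.85 bar

P ≈ 73.85 bar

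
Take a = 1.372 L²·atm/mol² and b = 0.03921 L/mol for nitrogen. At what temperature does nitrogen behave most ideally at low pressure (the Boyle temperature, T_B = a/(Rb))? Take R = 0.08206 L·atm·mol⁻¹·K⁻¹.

T_B ≈ 426.4 K

For a van der Waals gas the second virial coefficient B₂ = b − a/(RT) vanishes at T_B = a/(Rb).
T_B = 1.372/(0.08206×0.03921) = 1.372/0.0032176 = 426.4 K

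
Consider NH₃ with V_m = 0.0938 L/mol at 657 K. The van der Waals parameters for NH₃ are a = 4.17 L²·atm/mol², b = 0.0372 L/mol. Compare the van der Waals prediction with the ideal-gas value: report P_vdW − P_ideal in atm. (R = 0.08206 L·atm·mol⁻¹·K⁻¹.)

ΔP ≈ -96.18 atm

Ideal: P_ideal = RT/V_m = (0.08206)(657)/0.0938 = 574.770 atm
vdW: P = RT/(V_m − b) − a/V_m² = 53.9134/0.0566000 − 4.17/0.00879844 = 952.534 − 473.948 = 478.586 atm
ΔP = 478.586 − 574.770 = -96.18 atm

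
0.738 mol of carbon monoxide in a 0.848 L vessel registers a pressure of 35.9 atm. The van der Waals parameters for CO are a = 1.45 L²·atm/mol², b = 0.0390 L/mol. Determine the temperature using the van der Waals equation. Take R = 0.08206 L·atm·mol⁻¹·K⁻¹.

T = (P + a n²/V²)(V − nb)/(nR)
P + a n²/V² = 35.9 + (1.45)(0.738)²/(0.848)² = 36.998 atm
V − nb = 0.848 − (0.738)(0.0390) = 0.81922 L
T = (36.998)(0.81922)/((0.738)(0.08206)) = 500.5 K

T ≈ 500.5 K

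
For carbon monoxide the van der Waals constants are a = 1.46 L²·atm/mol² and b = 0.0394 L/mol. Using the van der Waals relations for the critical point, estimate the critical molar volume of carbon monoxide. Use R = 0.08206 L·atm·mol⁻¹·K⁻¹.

For a van der Waals gas, V_m,c = 3b.
V_m,c = 3×0.0394 = 0.1182 L/mol

V_m,c ≈ 0.1182 L/mol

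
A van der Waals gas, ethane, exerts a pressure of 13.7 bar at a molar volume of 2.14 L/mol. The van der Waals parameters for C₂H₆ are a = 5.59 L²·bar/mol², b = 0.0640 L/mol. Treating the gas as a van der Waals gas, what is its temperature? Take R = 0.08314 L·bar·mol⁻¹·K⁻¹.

T ≈ 372.6 K

T = (P + a/V_m²)(V_m − b)/R
P + a/V_m² = 13.7 + 5.59/(2.14)² = 14.921 bar
V_m − b = 2.14 − 0.0640 = 2.0760 L/mol
T = (14.921)(2.0760)/0.08314 = 372.6 K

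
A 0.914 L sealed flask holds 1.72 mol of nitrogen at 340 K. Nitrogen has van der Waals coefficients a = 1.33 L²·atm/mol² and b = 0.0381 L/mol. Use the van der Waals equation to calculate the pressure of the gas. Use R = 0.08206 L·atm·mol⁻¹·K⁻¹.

P = nRT/(V − nb) − a n²/V²
nRT/(V − nb) = (1.72)(0.08206)(340)/(0.914 − 1.72×0.0381) = 47.989/0.84847 = 56.559 atm
a n²/V² = (1.33)(1.72)²/(0.914)² = 4.7099 atm
P = 56.559 − 4.7099 = 51.85 atm

P ≈ 51.85 atm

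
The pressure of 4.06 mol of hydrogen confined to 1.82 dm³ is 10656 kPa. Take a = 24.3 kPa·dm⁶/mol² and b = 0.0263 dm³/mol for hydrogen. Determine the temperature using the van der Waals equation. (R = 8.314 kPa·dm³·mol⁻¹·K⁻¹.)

T = (P + a n²/V²)(V − nb)/(nR)
P + a n²/V² = 10656 + (24.3)(4.06)²/(1.82)² = 10777 kPa
V − nb = 1.82 − (4.06)(0.0263) = 1.7132 dm³
T = (10777)(1.7132)/((4.06)(8.314)) = 547.0 K

T ≈ 547.0 K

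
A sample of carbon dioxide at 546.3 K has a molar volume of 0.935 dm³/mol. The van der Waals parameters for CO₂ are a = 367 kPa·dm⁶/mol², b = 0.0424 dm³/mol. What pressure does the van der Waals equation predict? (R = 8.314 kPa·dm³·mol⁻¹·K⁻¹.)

P ≈ 4669 kPa

P = RT/(V_m − b) − a/V_m²
RT/(V_m − b) = (8.314)(546.3)/(0.935 − 0.0424) = 4541.9/0.89260 = 5088.4 kPa
a/V_m² = 367/(0.935)² = 419.80 kPa
P = 5088.4 − 419.80 = 4669 kPa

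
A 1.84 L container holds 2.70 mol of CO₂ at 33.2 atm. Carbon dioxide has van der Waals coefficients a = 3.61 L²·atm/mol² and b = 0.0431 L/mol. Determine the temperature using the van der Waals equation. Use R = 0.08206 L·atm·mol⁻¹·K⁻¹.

T ≈ 318.7 K

T = (P + a n²/V²)(V − nb)/(nR)
P + a n²/V² = 33.2 + (3.61)(2.70)²/(1.84)² = 40.973 atm
V − nb = 1.84 − (2.70)(0.0431) = 1.7236 L
T = (40.973)(1.7236)/((2.70)(0.08206)) = 318.7 K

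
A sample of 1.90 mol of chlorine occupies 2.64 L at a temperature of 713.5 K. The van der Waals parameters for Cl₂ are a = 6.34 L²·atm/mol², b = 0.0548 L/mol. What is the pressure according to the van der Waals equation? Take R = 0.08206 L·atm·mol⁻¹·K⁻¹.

P = nRT/(V − nb) − a n²/V²
nRT/(V − nb) = (1.90)(0.08206)(713.5)/(2.64 − 1.90×0.0548) = 111.24/2.5359 = 43.866 atm
a n²/V² = (6.34)(1.90)²/(2.64)² = 3.2839 atm
P = 43.866 − 3.2839 = 40.58 atm

P ≈ 40.58 atm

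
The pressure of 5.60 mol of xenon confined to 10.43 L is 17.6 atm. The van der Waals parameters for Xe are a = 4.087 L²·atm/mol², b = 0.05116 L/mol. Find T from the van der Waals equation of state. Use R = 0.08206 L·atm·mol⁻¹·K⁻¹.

T ≈ 414.5 K

T = (P + a n²/V²)(V − nb)/(nR)
P + a n²/V² = 17.6 + (4.087)(5.60)²/(10.43)² = 18.778 atm
V − nb = 10.43 − (5.60)(0.05116) = 10.144 L
T = (18.778)(10.144)/((5.60)(0.08206)) = 414.5 K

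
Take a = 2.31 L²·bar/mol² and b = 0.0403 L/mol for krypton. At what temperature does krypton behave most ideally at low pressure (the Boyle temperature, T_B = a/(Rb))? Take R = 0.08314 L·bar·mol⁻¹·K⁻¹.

For a van der Waals gas the second virial coefficient B₂ = b − a/(RT) vanishes at T_B = a/(Rb).
T_B = 2.31/(0.08314×0.0403) = 2.31/0.0033505 = 689.4 K

T_B ≈ 689.4 K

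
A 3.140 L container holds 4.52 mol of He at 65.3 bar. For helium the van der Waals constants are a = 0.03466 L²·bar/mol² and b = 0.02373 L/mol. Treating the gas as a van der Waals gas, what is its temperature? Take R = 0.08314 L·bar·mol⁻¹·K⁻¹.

T = (P + a n²/V²)(V − nb)/(nR)
P + a n²/V² = 65.3 + (0.03466)(4.52)²/(3.140)² = 65.372 bar
V − nb = 3.140 − (4.52)(0.02373) = 3.0327 L
T = (65.372)(3.0327)/((4.52)(0.08314)) = 527.6 K

T ≈ 527.6 K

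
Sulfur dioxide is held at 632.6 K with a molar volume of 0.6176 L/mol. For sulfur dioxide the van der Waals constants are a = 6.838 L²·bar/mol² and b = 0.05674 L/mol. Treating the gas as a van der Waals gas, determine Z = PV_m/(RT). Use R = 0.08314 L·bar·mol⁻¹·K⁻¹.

Z ≈ 0.8907

P = RT/(V_m − b) − a/V_m² = (0.08314)(632.6)/(0.6176 − 0.05674) − 6.838/(0.6176)²
  = 52.594/0.56086 − 17.927 = 93.774 − 17.927 = 75.847 bar
Z = PV_m/(RT) = (75.847)(0.6176)/((0.08314)(632.6)) = 46.843/52.594 = 0.8907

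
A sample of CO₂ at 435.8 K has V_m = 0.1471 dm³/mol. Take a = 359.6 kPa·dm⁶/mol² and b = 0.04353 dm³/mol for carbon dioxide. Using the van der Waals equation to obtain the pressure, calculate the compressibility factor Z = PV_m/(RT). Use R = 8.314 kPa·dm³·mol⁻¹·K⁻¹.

Z ≈ 0.7456

P = RT/(V_m − b) − a/V_m² = (8.314)(435.8)/(0.1471 − 0.04353) − 359.6/(0.1471)²
  = 3623.2/0.10357 − 16619 = 34983 − 16619 = 18364 kPa
Z = PV_m/(RT) = (18364)(0.1471)/((8.314)(435.8)) = 2701.3/3623.2 = 0.7456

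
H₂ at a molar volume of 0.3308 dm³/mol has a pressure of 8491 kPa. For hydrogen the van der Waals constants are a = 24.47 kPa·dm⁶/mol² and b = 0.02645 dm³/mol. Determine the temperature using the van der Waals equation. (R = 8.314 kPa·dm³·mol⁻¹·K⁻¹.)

T ≈ 319.0 K

T = (P + a/V_m²)(V_m − b)/R
P + a/V_m² = 8491 + 24.47/(0.3308)² = 8714.6 kPa
V_m − b = 0.3308 − 0.02645 = 0.30435 dm³/mol
T = (8714.6)(0.30435)/8.314 = 319.0 K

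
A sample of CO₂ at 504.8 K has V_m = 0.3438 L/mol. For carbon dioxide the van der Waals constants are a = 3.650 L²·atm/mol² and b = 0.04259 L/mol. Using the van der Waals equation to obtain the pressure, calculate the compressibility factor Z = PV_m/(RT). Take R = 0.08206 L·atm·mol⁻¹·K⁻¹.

P = RT/(V_m − b) − a/V_m² = (0.08206)(504.8)/(0.3438 − 0.04259) − 3.650/(0.3438)²
  = 41.424/0.30121 − 30.880 = 137.53 − 30.880 = 106.65 atm
Z = PV_m/(RT) = (106.65)(0.3438)/((0.08206)(504.8)) = 36.666/41.424 = 0.8851

Z ≈ 0.8851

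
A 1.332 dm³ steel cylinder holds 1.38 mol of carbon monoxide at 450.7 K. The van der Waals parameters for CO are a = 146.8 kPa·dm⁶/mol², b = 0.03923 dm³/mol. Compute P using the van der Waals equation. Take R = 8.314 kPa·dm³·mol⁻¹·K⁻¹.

P = nRT/(V − nb) − a n²/V²
nRT/(V − nb) = (1.38)(8.314)(450.7)/(1.332 − 1.38×0.03923) = 5171.0/1.2779 = 4046.5 kPa
a n²/V² = (146.8)(1.38)²/(1.332)² = 157.57 kPa
P = 4046.5 − 157.57 = 3889 kPa

P ≈ 3889 kPa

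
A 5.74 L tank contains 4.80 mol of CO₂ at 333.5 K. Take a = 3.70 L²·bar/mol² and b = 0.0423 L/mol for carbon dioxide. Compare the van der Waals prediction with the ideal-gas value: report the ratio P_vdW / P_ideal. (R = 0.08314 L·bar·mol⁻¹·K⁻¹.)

P_vdW / P_ideal ≈ 0.9251

Ideal: P_ideal = nRT/V = (4.80)(0.08314)(333.5)/5.74 = 23.1865 bar
vdW: P = nRT/(V − nb) − a n²/V² = 133.091/5.53696 − 85.2480/32.9476 = 24.0368 − 2.58738 = 21.4494 bar
Ratio = 21.4494/23.1865 = 0.9251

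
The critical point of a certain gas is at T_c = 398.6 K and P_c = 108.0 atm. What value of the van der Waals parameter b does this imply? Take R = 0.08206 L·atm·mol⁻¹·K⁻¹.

b ≈ 0.03786 L/mol

From T_c = 8a/(27Rb) and P_c = a/(27b²): b = R T_c/(8 P_c).
b = (0.08206)(398.6)/(8×108.0) = 32.709/864.00 = 0.03786 L/mol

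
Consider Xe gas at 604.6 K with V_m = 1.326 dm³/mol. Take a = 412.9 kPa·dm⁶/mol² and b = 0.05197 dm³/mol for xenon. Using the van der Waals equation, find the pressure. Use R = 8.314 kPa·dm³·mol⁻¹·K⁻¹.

P ≈ 3711 kPa

P = RT/(V_m − b) − a/V_m²
RT/(V_m − b) = (8.314)(604.6)/(1.326 − 0.05197) = 5026.6/1.2740 = 3945.5 kPa
a/V_m² = 412.9/(1.326)² = 234.83 kPa
P = 3945.5 − 234.83 = 3711 kPa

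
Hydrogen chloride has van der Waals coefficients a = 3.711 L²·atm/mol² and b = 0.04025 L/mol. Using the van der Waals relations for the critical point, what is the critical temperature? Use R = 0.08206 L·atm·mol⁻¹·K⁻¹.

For a van der Waals gas, T_c = 8a/(27Rb).
T_c = 8×3.711/(27×0.08206×0.04025) = 29.688/0.089179 = 332.9 K

T_c ≈ 332.9 K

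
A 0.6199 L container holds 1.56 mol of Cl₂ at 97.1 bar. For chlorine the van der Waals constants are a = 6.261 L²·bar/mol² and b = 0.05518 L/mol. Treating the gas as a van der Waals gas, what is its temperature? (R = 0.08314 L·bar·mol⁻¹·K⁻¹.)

T = (P + a n²/V²)(V − nb)/(nR)
P + a n²/V² = 97.1 + (6.261)(1.56)²/(0.6199)² = 136.75 bar
V − nb = 0.6199 − (1.56)(0.05518) = 0.53382 L
T = (136.75)(0.53382)/((1.56)(0.08314)) = 562.8 K

T ≈ 562.8 K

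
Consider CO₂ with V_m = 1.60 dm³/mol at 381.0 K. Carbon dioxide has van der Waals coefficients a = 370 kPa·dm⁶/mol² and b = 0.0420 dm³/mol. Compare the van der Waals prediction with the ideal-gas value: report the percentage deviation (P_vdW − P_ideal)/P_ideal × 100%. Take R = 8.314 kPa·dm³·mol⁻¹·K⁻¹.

Ideal: P_ideal = RT/V_m = (8.314)(381.0)/1.60 = 1979.77 kPa
vdW: P = RT/(V_m − b) − a/V_m² = 3167.63/1.55800 − 370/2.56000 = 2033.14 − 144.531 = 1888.61 kPa
% deviation = (1888.61 − 1979.77)/1979.77 × 100% = -4.60%

-4.60 %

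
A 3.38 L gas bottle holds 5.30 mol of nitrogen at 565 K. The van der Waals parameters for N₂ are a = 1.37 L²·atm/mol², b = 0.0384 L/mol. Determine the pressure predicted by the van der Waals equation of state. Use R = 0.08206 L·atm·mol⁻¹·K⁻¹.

P = nRT/(V − nb) − a n²/V²
nRT/(V − nb) = (5.30)(0.08206)(565)/(3.38 − 5.30×0.0384) = 245.73/3.1765 = 77.359 atm
a n²/V² = (1.37)(5.30)²/(3.38)² = 3.3685 atm
P = 77.359 − 3.3685 = 73.99 atm

P ≈ 73.99 atm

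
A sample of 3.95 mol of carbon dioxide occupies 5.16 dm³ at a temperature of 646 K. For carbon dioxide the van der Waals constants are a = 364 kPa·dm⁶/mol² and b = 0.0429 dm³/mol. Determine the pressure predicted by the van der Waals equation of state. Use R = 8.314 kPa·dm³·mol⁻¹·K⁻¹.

P = nRT/(V − nb) − a n²/V²
nRT/(V − nb) = (3.95)(8.314)(646)/(5.16 − 3.95×0.0429) = 21215/4.9905 = 4251.1 kPa
a n²/V² = (364)(3.95)²/(5.16)² = 213.30 kPa
P = 4251.1 − 213.30 = 4038 kPa

P ≈ 4038 kPa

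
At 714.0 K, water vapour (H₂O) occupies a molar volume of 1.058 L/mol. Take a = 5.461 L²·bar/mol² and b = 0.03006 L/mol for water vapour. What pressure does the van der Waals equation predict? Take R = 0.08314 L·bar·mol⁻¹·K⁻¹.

P ≈ 52.87 bar

P = RT/(V_m − b) − a/V_m²
RT/(V_m − b) = (0.08314)(714.0)/(1.058 − 0.03006) = 59.362/1.0279 = 57.751 bar
a/V_m² = 5.461/(1.058)² = 4.8787 bar
P = 57.751 − 4.8787 = 52.87 bar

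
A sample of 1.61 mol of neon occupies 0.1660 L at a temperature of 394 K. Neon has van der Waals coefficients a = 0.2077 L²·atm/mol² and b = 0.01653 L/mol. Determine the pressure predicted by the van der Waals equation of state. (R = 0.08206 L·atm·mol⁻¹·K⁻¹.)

P ≈ 353.9 atm

P = nRT/(V − nb) − a n²/V²
nRT/(V − nb) = (1.61)(0.08206)(394)/(0.1660 − 1.61×0.01653) = 52.054/0.13939 = 373.44 atm
a n²/V² = (0.2077)(1.61)²/(0.1660)² = 19.538 atm
P = 373.44 − 19.538 = 353.9 atm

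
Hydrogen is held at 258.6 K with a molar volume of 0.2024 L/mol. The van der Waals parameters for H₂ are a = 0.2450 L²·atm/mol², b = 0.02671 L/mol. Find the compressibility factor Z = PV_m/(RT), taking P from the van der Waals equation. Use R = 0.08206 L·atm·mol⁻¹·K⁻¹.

P = RT/(V_m − b) − a/V_m² = (0.08206)(258.6)/(0.2024 − 0.02671) − 0.2450/(0.2024)²
  = 21.221/0.17569 − 5.9806 = 120.79 − 5.9806 = 114.81 atm
Z = PV_m/(RT) = (114.81)(0.2024)/((0.08206)(258.6)) = 23.238/21.221 = 1.095

Z ≈ 1.095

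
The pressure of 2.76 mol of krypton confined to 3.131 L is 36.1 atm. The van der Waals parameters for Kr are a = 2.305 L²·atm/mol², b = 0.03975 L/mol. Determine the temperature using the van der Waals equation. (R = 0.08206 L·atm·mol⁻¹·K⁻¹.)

T ≈ 505.5 K

T = (P + a n²/V²)(V − nb)/(nR)
P + a n²/V² = 36.1 + (2.305)(2.76)²/(3.131)² = 37.891 atm
V − nb = 3.131 − (2.76)(0.03975) = 3.0213 L
T = (37.891)(3.0213)/((2.76)(0.08206)) = 505.5 K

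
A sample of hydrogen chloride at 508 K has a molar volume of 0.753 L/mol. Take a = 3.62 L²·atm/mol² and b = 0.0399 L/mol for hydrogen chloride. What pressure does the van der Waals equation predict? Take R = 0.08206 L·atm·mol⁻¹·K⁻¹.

P ≈ 52.07 atm

P = RT/(V_m − b) − a/V_m²
RT/(V_m − b) = (0.08206)(508)/(0.753 − 0.0399) = 41.686/0.71310 = 58.457 atm
a/V_m² = 3.62/(0.753)² = 6.3844 atm
P = 58.457 − 6.3844 = 52.07 atm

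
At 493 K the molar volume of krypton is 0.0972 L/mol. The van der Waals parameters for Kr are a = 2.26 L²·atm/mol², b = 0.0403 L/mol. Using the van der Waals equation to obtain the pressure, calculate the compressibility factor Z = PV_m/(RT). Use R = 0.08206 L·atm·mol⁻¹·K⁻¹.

Z ≈ 1.134

P = RT/(V_m − b) − a/V_m² = (0.08206)(493)/(0.0972 − 0.0403) − 2.26/(0.0972)²
  = 40.456/0.056900 − 239.21 = 711.00 − 239.21 = 471.79 atm
Z = PV_m/(RT) = (471.79)(0.0972)/((0.08206)(493)) = 45.858/40.456 = 1.134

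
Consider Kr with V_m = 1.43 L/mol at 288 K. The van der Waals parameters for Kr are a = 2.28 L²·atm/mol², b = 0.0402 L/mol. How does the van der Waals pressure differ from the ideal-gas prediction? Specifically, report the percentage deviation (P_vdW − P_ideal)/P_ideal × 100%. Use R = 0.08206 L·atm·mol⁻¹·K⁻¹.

Ideal: P_ideal = RT/V_m = (0.08206)(288)/1.43 = 16.5268 atm
vdW: P = RT/(V_m − b) − a/V_m² = 23.6333/1.38980 − 2.28/2.04490 = 17.0048 − 1.11497 = 15.8898 atm
% deviation = (15.8898 − 16.5268)/16.5268 × 100% = -3.85%

-3.85 %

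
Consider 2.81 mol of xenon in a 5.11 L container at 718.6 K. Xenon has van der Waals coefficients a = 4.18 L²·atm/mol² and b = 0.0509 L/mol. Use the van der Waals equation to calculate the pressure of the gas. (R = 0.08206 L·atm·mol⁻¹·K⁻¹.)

P = nRT/(V − nb) − a n²/V²
nRT/(V − nb) = (2.81)(0.08206)(718.6)/(5.11 − 2.81×0.0509) = 165.70/4.9670 = 33.360 atm
a n²/V² = (4.18)(2.81)²/(5.11)² = 1.2640 atm
P = 33.360 − 1.2640 = 32.10 atm

P ≈ 32.10 atm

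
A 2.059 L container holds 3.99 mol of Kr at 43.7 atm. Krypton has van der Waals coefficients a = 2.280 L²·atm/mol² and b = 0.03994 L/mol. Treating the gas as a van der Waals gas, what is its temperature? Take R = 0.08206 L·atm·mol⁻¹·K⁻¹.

T = (P + a n²/V²)(V − nb)/(nR)
P + a n²/V² = 43.7 + (2.280)(3.99)²/(2.059)² = 52.262 atm
V − nb = 2.059 − (3.99)(0.03994) = 1.8996 L
T = (52.262)(1.8996)/((3.99)(0.08206)) = 303.2 K

T ≈ 303.2 K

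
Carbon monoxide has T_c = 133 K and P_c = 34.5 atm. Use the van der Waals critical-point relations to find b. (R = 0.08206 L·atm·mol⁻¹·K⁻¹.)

b ≈ 0.03954 L/mol

From T_c = 8a/(27Rb) and P_c = a/(27b²): b = R T_c/(8 P_c).
b = (0.08206)(133)/(8×34.5) = 10.914/276.00 = 0.03954 L/mol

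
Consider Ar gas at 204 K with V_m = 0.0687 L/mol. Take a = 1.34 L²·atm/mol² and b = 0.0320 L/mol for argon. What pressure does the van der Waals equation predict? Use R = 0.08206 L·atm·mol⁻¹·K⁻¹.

P ≈ 172.2 atm

P = RT/(V_m − b) − a/V_m²
RT/(V_m − b) = (0.08206)(204)/(0.0687 − 0.0320) = 16.740/0.036700 = 456.13 atm
a/V_m² = 1.34/(0.0687)² = 283.92 atm
P = 456.13 − 283.92 = 172.2 atm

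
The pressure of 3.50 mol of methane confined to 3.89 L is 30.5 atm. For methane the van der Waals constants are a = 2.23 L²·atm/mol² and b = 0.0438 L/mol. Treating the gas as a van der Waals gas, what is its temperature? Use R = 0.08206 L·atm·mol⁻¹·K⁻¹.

T = (P + a n²/V²)(V − nb)/(nR)
P + a n²/V² = 30.5 + (2.23)(3.50)²/(3.89)² = 32.305 atm
V − nb = 3.89 − (3.50)(0.0438) = 3.7367 L
T = (32.305)(3.7367)/((3.50)(0.08206)) = 420.3 K

T ≈ 420.3 K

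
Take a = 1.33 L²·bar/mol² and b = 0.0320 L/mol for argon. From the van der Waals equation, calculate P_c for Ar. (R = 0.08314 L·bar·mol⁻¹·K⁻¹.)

For a van der Waals gas, P_c = a/(27b²).
P_c = 1.33/(27×(0.0320)²) = 1.33/0.027648 = 48.10 bar

P_c ≈ 48.10 bar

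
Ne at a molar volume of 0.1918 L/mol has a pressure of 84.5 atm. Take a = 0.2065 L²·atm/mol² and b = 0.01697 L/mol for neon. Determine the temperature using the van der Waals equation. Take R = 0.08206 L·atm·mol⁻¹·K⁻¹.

T = (P + a/V_m²)(V_m − b)/R
P + a/V_m² = 84.5 + 0.2065/(0.1918)² = 90.113 atm
V_m − b = 0.1918 − 0.01697 = 0.17483 L/mol
T = (90.113)(0.17483)/0.08206 = 192.0 K

T ≈ 192.0 K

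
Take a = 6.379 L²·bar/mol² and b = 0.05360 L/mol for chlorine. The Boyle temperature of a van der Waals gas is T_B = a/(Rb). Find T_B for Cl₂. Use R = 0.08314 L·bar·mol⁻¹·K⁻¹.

T_B ≈ 1431 K

For a van der Waals gas the second virial coefficient B₂ = b − a/(RT) vanishes at T_B = a/(Rb).
T_B = 6.379/(0.08314×0.05360) = 6.379/0.0044563 = 1431 K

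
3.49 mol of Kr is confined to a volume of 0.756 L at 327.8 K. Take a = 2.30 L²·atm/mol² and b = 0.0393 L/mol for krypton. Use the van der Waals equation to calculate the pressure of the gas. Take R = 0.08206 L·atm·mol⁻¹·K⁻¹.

P = nRT/(V − nb) − a n²/V²
nRT/(V − nb) = (3.49)(0.08206)(327.8)/(0.756 − 3.49×0.0393) = 93.878/0.61884 = 151.70 atm
a n²/V² = (2.30)(3.49)²/(0.756)² = 49.016 atm
P = 151.70 − 49.016 = 102.7 atm

P ≈ 102.7 atm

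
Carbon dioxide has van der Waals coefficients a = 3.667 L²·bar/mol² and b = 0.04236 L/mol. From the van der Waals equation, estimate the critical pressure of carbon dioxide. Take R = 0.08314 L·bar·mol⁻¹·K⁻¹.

P_c ≈ 75.69 bar

For a van der Waals gas, P_c = a/(27b²).
P_c = 3.667/(27×(0.04236)²) = 3.667/0.048448 = 75.69 bar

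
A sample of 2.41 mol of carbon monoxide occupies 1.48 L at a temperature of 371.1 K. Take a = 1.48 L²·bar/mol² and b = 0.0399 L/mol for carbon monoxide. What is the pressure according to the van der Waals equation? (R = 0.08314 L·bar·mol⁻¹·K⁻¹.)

P ≈ 49.81 bar

P = nRT/(V − nb) − a n²/V²
nRT/(V − nb) = (2.41)(0.08314)(371.1)/(1.48 − 2.41×0.0399) = 74.356/1.3838 = 53.733 bar
a n²/V² = (1.48)(2.41)²/(1.48)² = 3.9244 bar
P = 53.733 − 3.9244 = 49.81 bar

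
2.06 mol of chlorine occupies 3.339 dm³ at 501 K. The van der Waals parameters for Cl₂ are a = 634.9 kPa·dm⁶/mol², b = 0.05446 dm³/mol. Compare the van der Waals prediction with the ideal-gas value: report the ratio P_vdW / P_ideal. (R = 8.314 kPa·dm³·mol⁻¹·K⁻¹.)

P_vdW / P_ideal ≈ 0.9407

Ideal: P_ideal = nRT/V = (2.06)(8.314)(501)/3.339 = 2569.80 kPa
vdW: P = nRT/(V − nb) − a n²/V² = 8580.55/3.22681 − 2694.26/11.1489 = 2659.14 − 241.662 = 2417.48 kPa
Ratio = 2417.48/2569.80 = 0.9407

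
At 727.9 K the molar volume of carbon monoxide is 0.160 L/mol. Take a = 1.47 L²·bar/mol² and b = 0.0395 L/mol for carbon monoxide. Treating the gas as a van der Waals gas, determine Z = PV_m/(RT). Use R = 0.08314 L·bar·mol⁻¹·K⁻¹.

P = RT/(V_m − b) − a/V_m² = (0.08314)(727.9)/(0.160 − 0.0395) − 1.47/(0.160)²
  = 60.518/0.12050 − 57.422 = 502.22 − 57.422 = 444.80 bar
Z = PV_m/(RT) = (444.80)(0.160)/((0.08314)(727.9)) = 71.168/60.518 = 1.176

Z ≈ 1.176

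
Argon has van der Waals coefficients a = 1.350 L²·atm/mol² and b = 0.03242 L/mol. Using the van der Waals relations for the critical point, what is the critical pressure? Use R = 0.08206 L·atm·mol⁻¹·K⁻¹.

P_c ≈ 47.57 atm

For a van der Waals gas, P_c = a/(27b²).
P_c = 1.350/(27×(0.03242)²) = 1.350/0.028379 = 47.57 atm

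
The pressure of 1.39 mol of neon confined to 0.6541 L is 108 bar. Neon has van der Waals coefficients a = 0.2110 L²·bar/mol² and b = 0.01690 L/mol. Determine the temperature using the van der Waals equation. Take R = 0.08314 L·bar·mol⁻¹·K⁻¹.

T = (P + a n²/V²)(V − nb)/(nR)
P + a n²/V² = 108 + (0.2110)(1.39)²/(0.6541)² = 108.95 bar
V − nb = 0.6541 − (1.39)(0.01690) = 0.63061 L
T = (108.95)(0.63061)/((1.39)(0.08314)) = 594.5 K

T ≈ 594.5 K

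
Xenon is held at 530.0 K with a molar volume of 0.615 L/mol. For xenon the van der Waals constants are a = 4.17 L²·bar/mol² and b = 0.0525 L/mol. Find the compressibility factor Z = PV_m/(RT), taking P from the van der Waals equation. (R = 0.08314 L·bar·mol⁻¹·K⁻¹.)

P = RT/(V_m − b) − a/V_m² = (0.08314)(530.0)/(0.615 − 0.0525) − 4.17/(0.615)²
  = 44.064/0.56250 − 11.025 = 78.336 − 11.025 = 67.311 bar
Z = PV_m/(RT) = (67.311)(0.615)/((0.08314)(530.0)) = 41.396/44.064 = 0.9395

Z ≈ 0.9395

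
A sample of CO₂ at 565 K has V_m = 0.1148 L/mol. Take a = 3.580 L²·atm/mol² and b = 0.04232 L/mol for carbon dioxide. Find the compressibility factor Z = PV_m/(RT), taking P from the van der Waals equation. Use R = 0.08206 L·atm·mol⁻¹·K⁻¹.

P = RT/(V_m − b) − a/V_m² = (0.08206)(565)/(0.1148 − 0.04232) − 3.580/(0.1148)²
  = 46.364/0.072480 − 271.64 = 639.68 − 271.64 = 368.04 atm
Z = PV_m/(RT) = (368.04)(0.1148)/((0.08206)(565)) = 42.251/46.364 = 0.9113

Z ≈ 0.9113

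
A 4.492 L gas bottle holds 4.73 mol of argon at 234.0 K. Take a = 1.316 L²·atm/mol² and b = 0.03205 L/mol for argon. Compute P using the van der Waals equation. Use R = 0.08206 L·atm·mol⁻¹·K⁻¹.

P = nRT/(V − nb) − a n²/V²
nRT/(V − nb) = (4.73)(0.08206)(234.0)/(4.492 − 4.73×0.03205) = 90.826/4.3404 = 20.926 atm
a n²/V² = (1.316)(4.73)²/(4.492)² = 1.4591 atm
P = 20.926 − 1.4591 = 19.47 atm

P ≈ 19.47 atm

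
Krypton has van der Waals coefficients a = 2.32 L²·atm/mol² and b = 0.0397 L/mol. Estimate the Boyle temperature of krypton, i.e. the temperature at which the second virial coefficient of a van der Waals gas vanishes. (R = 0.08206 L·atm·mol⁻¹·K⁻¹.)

T_B ≈ 712.1 K

For a van der Waals gas the second virial coefficient B₂ = b − a/(RT) vanishes at T_B = a/(Rb).
T_B = 2.32/(0.08206×0.0397) = 2.32/0.0032578 = 712.1 K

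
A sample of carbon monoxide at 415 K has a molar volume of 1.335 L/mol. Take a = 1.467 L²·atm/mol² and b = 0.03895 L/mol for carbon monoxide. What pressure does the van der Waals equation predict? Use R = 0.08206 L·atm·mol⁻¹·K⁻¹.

P ≈ 25.45 atm

P = RT/(V_m − b) − a/V_m²
RT/(V_m − b) = (0.08206)(415)/(1.335 − 0.03895) = 34.055/1.2961 = 26.275 atm
a/V_m² = 1.467/(1.335)² = 0.82313 atm
P = 26.275 − 0.82313 = 25.45 atm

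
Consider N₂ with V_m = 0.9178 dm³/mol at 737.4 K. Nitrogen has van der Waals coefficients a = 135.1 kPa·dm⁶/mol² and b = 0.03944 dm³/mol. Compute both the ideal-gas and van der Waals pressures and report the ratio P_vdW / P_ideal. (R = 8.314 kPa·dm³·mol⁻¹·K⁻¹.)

P_vdW / P_ideal ≈ 1.021

Ideal: P_ideal = RT/V_m = (8.314)(737.4)/0.9178 = 6679.83 kPa
vdW: P = RT/(V_m − b) − a/V_m² = 6130.74/0.878360 − 135.1/0.842357 = 6979.76 − 160.383 = 6819.38 kPa
Ratio = 6819.38/6679.83 = 1.021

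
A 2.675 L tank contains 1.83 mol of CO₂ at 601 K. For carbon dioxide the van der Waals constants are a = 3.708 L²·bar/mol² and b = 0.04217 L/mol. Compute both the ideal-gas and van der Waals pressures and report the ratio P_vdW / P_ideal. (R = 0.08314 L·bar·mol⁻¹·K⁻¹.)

Ideal: P_ideal = nRT/V = (1.83)(0.08314)(601)/2.675 = 34.1831 bar
vdW: P = nRT/(V − nb) − a n²/V² = 91.4399/2.59783 − 12.4177/7.15563 = 35.1986 − 1.73537 = 33.4632 bar
Ratio = 33.4632/34.1831 = 0.9789

P_vdW / P_ideal ≈ 0.9789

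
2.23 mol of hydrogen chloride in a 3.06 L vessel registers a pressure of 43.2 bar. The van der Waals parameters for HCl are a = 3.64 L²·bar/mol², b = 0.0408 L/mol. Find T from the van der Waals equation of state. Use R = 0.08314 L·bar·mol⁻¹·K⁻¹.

T = (P + a n²/V²)(V − nb)/(nR)
P + a n²/V² = 43.2 + (3.64)(2.23)²/(3.06)² = 45.133 bar
V − nb = 3.06 − (2.23)(0.0408) = 2.9690 L
T = (45.133)(2.9690)/((2.23)(0.08314)) = 722.8 K

T ≈ 722.8 K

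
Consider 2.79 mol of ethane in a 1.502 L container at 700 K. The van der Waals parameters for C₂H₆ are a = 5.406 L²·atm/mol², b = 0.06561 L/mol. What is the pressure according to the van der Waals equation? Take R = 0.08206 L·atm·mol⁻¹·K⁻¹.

P = nRT/(V − nb) − a n²/V²
nRT/(V − nb) = (2.79)(0.08206)(700)/(1.502 − 2.79×0.06561) = 160.26/1.3189 = 121.51 atm
a n²/V² = (5.406)(2.79)²/(1.502)² = 18.653 atm
P = 121.51 − 18.653 = 102.9 atm

P ≈ 102.9 atm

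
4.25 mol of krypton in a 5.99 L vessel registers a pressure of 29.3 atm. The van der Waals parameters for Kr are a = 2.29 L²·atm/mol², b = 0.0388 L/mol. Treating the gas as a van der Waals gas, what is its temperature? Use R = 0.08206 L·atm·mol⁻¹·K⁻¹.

T ≈ 508.6 K

T = (P + a n²/V²)(V − nb)/(nR)
P + a n²/V² = 29.3 + (2.29)(4.25)²/(5.99)² = 30.453 atm
V − nb = 5.99 − (4.25)(0.0388) = 5.8251 L
T = (30.453)(5.8251)/((4.25)(0.08206)) = 508.6 K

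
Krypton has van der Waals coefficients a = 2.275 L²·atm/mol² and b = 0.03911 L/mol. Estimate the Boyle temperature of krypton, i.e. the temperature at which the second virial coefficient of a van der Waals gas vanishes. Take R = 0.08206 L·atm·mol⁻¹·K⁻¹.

For a van der Waals gas the second virial coefficient B₂ = b − a/(RT) vanishes at T_B = a/(Rb).
T_B = 2.275/(0.08206×0.03911) = 2.275/0.0032094 = 708.9 K

T_B ≈ 708.9 K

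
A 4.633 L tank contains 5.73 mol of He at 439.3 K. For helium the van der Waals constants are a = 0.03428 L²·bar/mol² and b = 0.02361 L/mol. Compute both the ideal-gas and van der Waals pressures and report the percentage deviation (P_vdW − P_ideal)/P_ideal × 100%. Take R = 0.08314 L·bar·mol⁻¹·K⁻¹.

Ideal: P_ideal = nRT/V = (5.73)(0.08314)(439.3)/4.633 = 45.1714 bar
vdW: P = nRT/(V − nb) − a n²/V² = 209.279/4.49771 − 1.12551/21.4647 = 46.5301 − 0.0524354 = 46.4777 bar
% deviation = (46.4777 − 45.1714)/45.1714 × 100% = 2.89%

2.89 %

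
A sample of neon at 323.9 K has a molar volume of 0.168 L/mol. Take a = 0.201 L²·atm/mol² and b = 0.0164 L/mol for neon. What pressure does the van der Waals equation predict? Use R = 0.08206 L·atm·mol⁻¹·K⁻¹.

P ≈ 168.2 atm

P = RT/(V_m − b) − a/V_m²
RT/(V_m − b) = (0.08206)(323.9)/(0.168 − 0.0164) = 26.579/0.15160 = 175.32 atm
a/V_m² = 0.201/(0.168)² = 7.1216 atm
P = 175.32 − 7.1216 = 168.2 atm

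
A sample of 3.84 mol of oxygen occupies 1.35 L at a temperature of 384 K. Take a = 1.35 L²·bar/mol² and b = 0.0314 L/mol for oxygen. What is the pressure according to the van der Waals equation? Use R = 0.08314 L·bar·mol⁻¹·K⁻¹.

P = nRT/(V − nb) − a n²/V²
nRT/(V − nb) = (3.84)(0.08314)(384)/(1.35 − 3.84×0.0314) = 122.59/1.2294 = 99.715 bar
a n²/V² = (1.35)(3.84)²/(1.35)² = 10.923 bar
P = 99.715 − 10.923 = 88.79 bar

P ≈ 88.79 bar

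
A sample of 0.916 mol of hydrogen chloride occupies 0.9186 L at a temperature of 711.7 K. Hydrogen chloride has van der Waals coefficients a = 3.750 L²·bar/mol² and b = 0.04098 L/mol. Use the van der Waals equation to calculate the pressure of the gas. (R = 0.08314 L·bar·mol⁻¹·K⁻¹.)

P = nRT/(V − nb) − a n²/V²
nRT/(V − nb) = (0.916)(0.08314)(711.7)/(0.9186 − 0.916×0.04098) = 54.200/0.88106 = 61.517 bar
a n²/V² = (3.750)(0.916)²/(0.9186)² = 3.7288 bar
P = 61.517 − 3.7288 = 57.79 bar

P ≈ 57.79 bar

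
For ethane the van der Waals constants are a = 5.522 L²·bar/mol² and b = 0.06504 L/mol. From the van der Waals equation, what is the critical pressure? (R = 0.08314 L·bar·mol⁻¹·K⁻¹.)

P_c ≈ 48.35 bar

For a van der Waals gas, P_c = a/(27b²).
P_c = 5.522/(27×(0.06504)²) = 5.522/0.11422 = 48.35 bar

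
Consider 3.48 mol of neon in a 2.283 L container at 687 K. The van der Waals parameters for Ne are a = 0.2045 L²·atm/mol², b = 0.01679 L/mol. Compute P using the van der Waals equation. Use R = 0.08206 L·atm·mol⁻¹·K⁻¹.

P ≈ 87.72 atm

P = nRT/(V − nb) − a n²/V²
nRT/(V − nb) = (3.48)(0.08206)(687)/(2.283 − 3.48×0.01679) = 196.19/2.2246 = 88.191 atm
a n²/V² = (0.2045)(3.48)²/(2.283)² = 0.47516 atm
P = 88.191 − 0.47516 = 87.72 atm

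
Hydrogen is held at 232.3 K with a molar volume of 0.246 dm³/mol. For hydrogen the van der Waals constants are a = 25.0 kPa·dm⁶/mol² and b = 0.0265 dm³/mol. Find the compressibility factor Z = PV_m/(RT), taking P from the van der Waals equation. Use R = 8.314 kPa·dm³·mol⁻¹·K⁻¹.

P = RT/(V_m − b) − a/V_m² = (8.314)(232.3)/(0.246 − 0.0265) − 25.0/(0.246)²
  = 1931.3/0.21950 − 413.11 = 8798.6 − 413.11 = 8385.5 kPa
Z = PV_m/(RT) = (8385.5)(0.246)/((8.314)(232.3)) = 2062.8/1931.3 = 1.068

Z ≈ 1.068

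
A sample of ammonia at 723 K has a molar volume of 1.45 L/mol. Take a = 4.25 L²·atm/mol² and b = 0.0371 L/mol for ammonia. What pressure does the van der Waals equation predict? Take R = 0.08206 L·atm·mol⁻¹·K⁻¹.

P ≈ 39.97 atm

P = RT/(V_m − b) − a/V_m²
RT/(V_m − b) = (0.08206)(723)/(1.45 − 0.0371) = 59.329/1.4129 = 41.991 atm
a/V_m² = 4.25/(1.45)² = 2.0214 atm
P = 41.991 − 2.0214 = 39.97 atm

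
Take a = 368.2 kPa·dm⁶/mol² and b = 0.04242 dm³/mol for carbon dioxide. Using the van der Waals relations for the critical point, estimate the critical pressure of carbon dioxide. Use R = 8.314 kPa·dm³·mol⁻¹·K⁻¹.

P_c ≈ 7578 kPa

For a van der Waals gas, P_c = a/(27b²).
P_c = 368.2/(27×(0.04242)²) = 368.2/0.048585 = 7578 kPa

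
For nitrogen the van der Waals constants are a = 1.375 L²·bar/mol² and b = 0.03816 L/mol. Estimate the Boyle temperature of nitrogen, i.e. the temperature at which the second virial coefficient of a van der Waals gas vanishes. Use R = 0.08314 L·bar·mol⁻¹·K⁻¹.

T_B ≈ 433.4 K

For a van der Waals gas the second virial coefficient B₂ = b − a/(RT) vanishes at T_B = a/(Rb).
T_B = 1.375/(0.08314×0.03816) = 1.375/0.0031726 = 433.4 K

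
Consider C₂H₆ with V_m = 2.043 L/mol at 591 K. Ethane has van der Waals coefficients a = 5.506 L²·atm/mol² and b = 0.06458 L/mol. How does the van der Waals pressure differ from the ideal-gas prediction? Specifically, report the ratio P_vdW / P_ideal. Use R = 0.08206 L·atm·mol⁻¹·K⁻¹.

P_vdW / P_ideal ≈ 0.9771

Ideal: P_ideal = RT/V_m = (0.08206)(591)/2.043 = 23.7384 atm
vdW: P = RT/(V_m − b) − a/V_m² = 48.4975/1.97842 − 5.506/4.17385 = 24.5132 − 1.31917 = 23.1940 atm
Ratio = 23.1940/23.7384 = 0.9771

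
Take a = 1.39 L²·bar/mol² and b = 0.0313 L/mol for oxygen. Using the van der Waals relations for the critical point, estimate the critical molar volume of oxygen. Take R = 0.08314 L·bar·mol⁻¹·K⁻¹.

V_m,c ≈ 0.09390 L/mol

For a van der Waals gas, V_m,c = 3b.
V_m,c = 3×0.0313 = 0.09390 L/mol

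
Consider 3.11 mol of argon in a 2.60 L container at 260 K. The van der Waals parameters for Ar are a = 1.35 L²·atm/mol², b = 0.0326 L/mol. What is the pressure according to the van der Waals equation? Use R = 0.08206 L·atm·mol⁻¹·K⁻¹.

P ≈ 24.62 atm

P = nRT/(V − nb) − a n²/V²
nRT/(V − nb) = (3.11)(0.08206)(260)/(2.60 − 3.11×0.0326) = 66.354/2.4986 = 26.556 atm
a n²/V² = (1.35)(3.11)²/(2.60)² = 1.9316 atm
P = 26.556 − 1.9316 = 24.62 atm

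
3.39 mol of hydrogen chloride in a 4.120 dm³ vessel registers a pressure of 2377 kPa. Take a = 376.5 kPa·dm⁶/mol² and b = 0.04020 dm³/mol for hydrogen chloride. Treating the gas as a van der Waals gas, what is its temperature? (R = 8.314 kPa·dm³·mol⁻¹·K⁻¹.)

T ≈ 372.0 K

T = (P + a n²/V²)(V − nb)/(nR)
P + a n²/V² = 2377 + (376.5)(3.39)²/(4.120)² = 2631.9 kPa
V − nb = 4.120 − (3.39)(0.04020) = 3.9837 dm³
T = (2631.9)(3.9837)/((3.39)(8.314)) = 372.0 K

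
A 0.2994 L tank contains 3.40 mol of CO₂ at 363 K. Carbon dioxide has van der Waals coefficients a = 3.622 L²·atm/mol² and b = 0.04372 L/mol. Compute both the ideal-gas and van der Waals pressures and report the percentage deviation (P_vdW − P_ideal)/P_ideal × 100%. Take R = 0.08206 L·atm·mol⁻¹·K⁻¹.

Ideal: P_ideal = nRT/V = (3.40)(0.08206)(363)/0.2994 = 338.271 atm
vdW: P = nRT/(V − nb) − a n²/V² = 101.278/0.150752 − 41.8703/0.0896404 = 671.819 − 467.092 = 204.727 atm
% deviation = (204.727 − 338.271)/338.271 × 100% = -39.48%

-39.48 %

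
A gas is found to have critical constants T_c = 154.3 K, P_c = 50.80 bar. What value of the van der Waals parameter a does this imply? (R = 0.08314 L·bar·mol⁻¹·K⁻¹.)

a ≈ 1.367 L²·bar/mol²

From T_c = 8a/(27Rb) and P_c = a/(27b²): a = 27 R² T_c²/(64 P_c).
a = 27×(0.08314)²×(154.3)²/(64×50.80) = 4443.4/3251.2 = 1.367 L²·bar/mol²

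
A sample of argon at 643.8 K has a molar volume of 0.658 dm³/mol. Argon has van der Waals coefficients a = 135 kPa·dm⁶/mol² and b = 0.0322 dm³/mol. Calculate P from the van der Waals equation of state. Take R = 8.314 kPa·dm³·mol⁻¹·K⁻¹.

P ≈ 8241 kPa

P = RT/(V_m − b) − a/V_m²
RT/(V_m − b) = (8.314)(643.8)/(0.658 − 0.0322) = 5352.6/0.62580 = 8553.2 kPa
a/V_m² = 135/(0.658)² = 311.80 kPa
P = 8553.2 − 311.80 = 8241 kPa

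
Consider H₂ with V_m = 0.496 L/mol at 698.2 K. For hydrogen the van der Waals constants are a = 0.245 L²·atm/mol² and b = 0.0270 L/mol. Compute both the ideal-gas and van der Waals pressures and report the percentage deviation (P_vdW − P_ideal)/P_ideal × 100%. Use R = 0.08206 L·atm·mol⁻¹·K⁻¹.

Ideal: P_ideal = RT/V_m = (0.08206)(698.2)/0.496 = 115.513 atm
vdW: P = RT/(V_m − b) − a/V_m² = 57.2943/0.469000 − 0.245/0.246016 = 122.163 − 0.995870 = 121.167 atm
% deviation = (121.167 − 115.513)/115.513 × 100% = 4.89%

4.89 %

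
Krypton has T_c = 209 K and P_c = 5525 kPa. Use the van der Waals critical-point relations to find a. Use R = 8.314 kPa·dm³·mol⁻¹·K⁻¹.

a ≈ 230.5 kPa·dm⁶/mol²

From T_c = 8a/(27Rb) and P_c = a/(27b²): a = 27 R² T_c²/(64 P_c).
a = 27×(8.314)²×(209)²/(64×5525) = 81522291/353600 = 230.5 kPa·dm⁶/mol²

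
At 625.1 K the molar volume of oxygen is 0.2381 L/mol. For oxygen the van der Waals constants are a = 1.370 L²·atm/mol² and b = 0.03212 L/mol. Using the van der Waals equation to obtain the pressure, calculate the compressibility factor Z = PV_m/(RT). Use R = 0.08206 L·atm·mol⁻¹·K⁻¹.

Z ≈ 1.044

P = RT/(V_m − b) − a/V_m² = (0.08206)(625.1)/(0.2381 − 0.03212) − 1.370/(0.2381)²
  = 51.296/0.20598 − 24.166 = 249.03 − 24.166 = 224.86 atm
Z = PV_m/(RT) = (224.86)(0.2381)/((0.08206)(625.1)) = 53.539/51.296 = 1.044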